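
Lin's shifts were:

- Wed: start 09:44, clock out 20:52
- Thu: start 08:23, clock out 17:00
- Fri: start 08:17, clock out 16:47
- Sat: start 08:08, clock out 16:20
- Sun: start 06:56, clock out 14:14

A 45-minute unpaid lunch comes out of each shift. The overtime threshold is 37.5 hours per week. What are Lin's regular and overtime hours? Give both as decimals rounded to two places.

Wed: 09:44–20:52 = 11 h 8 min; less 45 min break → 10 h 23 min
Thu: 08:23–17:00 = 8 h 37 min; less 45 min break → 7 h 52 min
Fri: 08:17–16:47 = 8 h 30 min; less 45 min break → 7 h 45 min
Sat: 08:08–16:20 = 8 h 12 min; less 45 min break → 7 h 27 min
Sun: 06:56–14:14 = 7 h 18 min; less 45 min break → 6 h 33 min
Total worked: 40 h 0 min = 40.00 h.
Threshold 37.5 h → overtime 2 h 30 min, regular 37 h 30 min.

Regular 37.50 hours, overtime 2.50 hours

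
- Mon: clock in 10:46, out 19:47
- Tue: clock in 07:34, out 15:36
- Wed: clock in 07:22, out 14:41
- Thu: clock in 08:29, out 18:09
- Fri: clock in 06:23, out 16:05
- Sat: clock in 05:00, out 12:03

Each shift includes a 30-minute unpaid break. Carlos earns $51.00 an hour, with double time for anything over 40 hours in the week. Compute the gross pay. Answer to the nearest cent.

$2833.90

Mon: 10:46–19:47 = 9 h 1 min; less 30 min break → 8 h 31 min
Tue: 07:34–15:36 = 8 h 2 min; less 30 min break → 7 h 32 min
Wed: 07:22–14:41 = 7 h 19 min; less 30 min break → 6 h 49 min
Thu: 08:29–18:09 = 9 h 40 min; less 30 min break → 9 h 10 min
Fri: 06:23–16:05 = 9 h 42 min; less 30 min break → 9 h 12 min
Sat: 05:00–12:03 = 7 h 3 min; less 30 min break → 6 h 33 min
Total worked: 47 h 47 min = 2867 min.
Regular 40 h 0 min = 2400 min at $51.00/h; overtime 7 h 47 min = 467 min at $102.00/h.
Pay = (2400 × $51.00 + 467 × $102.00) ÷ 60 = $2833.90.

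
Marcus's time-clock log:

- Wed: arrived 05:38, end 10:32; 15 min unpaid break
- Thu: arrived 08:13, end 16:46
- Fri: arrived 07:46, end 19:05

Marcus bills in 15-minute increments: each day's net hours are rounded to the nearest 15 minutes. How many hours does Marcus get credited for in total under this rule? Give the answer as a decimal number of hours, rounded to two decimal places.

Wed: 05:38–10:32 = 4 h 54 min − 15 min = 4 h 39 min → rounds to 4 h 45 min
Thu: 08:13–16:46 = 8 h 33 min → rounds to 8 h 30 min
Fri: 07:46–19:05 = 11 h 19 min → rounds to 11 h 15 min
Total credited: 24 h 30 min.

24.50 hours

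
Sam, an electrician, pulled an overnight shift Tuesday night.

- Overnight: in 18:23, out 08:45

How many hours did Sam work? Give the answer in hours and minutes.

Overnight: 18:23 → midnight = 5 h 37 min; midnight → 08:45 = 8 h 45 min; span 14 h 22 min

14 h 22 min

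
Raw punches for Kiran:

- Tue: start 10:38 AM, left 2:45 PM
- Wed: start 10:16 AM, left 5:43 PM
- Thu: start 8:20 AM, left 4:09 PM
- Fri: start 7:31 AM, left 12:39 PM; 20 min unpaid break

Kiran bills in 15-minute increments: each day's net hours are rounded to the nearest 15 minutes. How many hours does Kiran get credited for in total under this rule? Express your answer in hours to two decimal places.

24.00 hours

Tue: 10:38 AM–2:45 PM = 4 h 7 min → rounds to 4 h 0 min
Wed: 10:16 AM–5:43 PM = 7 h 27 min → rounds to 7 h 30 min
Thu: 8:20 AM–4:09 PM = 7 h 49 min → rounds to 7 h 45 min
Fri: 7:31 AM–12:39 PM = 5 h 8 min − 20 min = 4 h 48 min → rounds to 4 h 45 min
Total credited: 24 h 0 min.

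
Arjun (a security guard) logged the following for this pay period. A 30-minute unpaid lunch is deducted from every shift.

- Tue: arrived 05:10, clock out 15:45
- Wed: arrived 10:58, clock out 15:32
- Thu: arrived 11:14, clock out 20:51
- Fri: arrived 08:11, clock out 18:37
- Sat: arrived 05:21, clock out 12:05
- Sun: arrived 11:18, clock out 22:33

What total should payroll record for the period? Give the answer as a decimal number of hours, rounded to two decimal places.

50.18 hours

Tue: 05:10–15:45 = 10 h 35 min; less 30 min break → 10 h 5 min
Wed: 10:58–15:32 = 4 h 34 min; less 30 min break → 4 h 4 min
Thu: 11:14–20:51 = 9 h 37 min; less 30 min break → 9 h 7 min
Fri: 08:11–18:37 = 10 h 26 min; less 30 min break → 9 h 56 min
Sat: 05:21–12:05 = 6 h 44 min; less 30 min break → 6 h 14 min
Sun: 11:18–22:33 = 11 h 15 min; less 30 min break → 10 h 45 min
Total: 10 h 5 min + 4 h 4 min + 9 h 7 min + 9 h 56 min + 6 h 14 min + 10 h 45 min = 50 h 11 min.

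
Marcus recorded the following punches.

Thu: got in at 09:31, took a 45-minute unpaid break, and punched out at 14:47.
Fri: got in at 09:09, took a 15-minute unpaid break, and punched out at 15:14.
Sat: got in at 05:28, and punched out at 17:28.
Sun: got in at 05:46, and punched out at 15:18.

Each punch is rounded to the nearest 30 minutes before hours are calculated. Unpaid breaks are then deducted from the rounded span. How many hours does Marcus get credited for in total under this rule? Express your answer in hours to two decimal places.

Thu: in 09:31→09:30, out 14:47→15:00; 5 h 30 min − 45 min = 4 h 45 min
Fri: in 09:09→09:00, out 15:14→15:00; 6 h 0 min − 15 min = 5 h 45 min
Sat: in 05:28→05:30, out 17:28→17:30; 12 h 0 min
Sun: in 05:46→06:00, out 15:18→15:30; 9 h 30 min
Total credited: 32 h 0 min.

32.00 hours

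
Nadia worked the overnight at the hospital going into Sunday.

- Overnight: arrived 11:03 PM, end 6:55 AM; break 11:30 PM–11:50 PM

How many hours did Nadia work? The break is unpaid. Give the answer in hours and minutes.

Overnight: 11:03 PM → midnight = 0 h 57 min; midnight → 6:55 AM = 6 h 55 min; span 7 h 52 min; less 20 min break → 7 h 32 min

7 h 32 min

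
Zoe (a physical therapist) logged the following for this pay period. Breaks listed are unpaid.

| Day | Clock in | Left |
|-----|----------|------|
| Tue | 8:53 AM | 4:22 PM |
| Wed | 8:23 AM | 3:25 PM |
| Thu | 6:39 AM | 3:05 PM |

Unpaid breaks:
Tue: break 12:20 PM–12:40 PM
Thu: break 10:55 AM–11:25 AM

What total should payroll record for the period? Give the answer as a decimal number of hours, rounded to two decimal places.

Tue: 8:53 AM–4:22 PM = 7 h 29 min; less 20 min break → 7 h 9 min
Wed: 8:23 AM–3:25 PM = 7 h 2 min
Thu: 6:39 AM–3:05 PM = 8 h 26 min; less 30 min break → 7 h 56 min
Total: 7 h 9 min + 7 h 2 min + 7 h 56 min = 22 h 7 min.

22.12 hours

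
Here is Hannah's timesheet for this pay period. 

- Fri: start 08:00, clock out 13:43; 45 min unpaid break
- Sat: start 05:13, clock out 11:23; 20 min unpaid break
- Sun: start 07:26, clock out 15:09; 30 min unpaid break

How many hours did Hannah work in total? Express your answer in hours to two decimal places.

Fri: 08:00–13:43 = 5 h 43 min; less 45 min break → 4 h 58 min
Sat: 05:13–11:23 = 6 h 10 min; less 20 min break → 5 h 50 min
Sun: 07:26–15:09 = 7 h 43 min; less 30 min break → 7 h 13 min
Total: 4 h 58 min + 5 h 50 min + 7 h 13 min = 18 h 1 min.

18.02 hours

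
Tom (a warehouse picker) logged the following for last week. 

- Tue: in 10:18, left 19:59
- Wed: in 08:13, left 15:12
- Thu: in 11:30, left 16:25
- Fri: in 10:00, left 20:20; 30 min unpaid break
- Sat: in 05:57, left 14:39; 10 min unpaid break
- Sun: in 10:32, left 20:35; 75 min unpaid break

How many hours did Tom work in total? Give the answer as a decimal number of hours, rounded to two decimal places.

48.75 hours

Tue: 10:18–19:59 = 9 h 41 min
Wed: 08:13–15:12 = 6 h 59 min
Thu: 11:30–16:25 = 4 h 55 min
Fri: 10:00–20:20 = 10 h 20 min; less 30 min break → 9 h 50 min
Sat: 05:57–14:39 = 8 h 42 min; less 10 min break → 8 h 32 min
Sun: 10:32–20:35 = 10 h 3 min; less 75 min break → 8 h 48 min
Total: 9 h 41 min + 6 h 59 min + 4 h 55 min + 9 h 50 min + 8 h 32 min + 8 h 48 min = 48 h 45 min.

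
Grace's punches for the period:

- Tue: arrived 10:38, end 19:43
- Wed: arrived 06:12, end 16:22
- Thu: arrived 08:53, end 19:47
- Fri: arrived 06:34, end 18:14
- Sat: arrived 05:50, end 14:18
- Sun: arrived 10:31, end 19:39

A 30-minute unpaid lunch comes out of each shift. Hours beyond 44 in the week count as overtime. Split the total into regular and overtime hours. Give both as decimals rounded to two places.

Regular 44.00 hours, overtime 12.42 hours

Tue: 10:38–19:43 = 9 h 5 min; less 30 min break → 8 h 35 min
Wed: 06:12–16:22 = 10 h 10 min; less 30 min break → 9 h 40 min
Thu: 08:53–19:47 = 10 h 54 min; less 30 min break → 10 h 24 min
Fri: 06:34–18:14 = 11 h 40 min; less 30 min break → 11 h 10 min
Sat: 05:50–14:18 = 8 h 28 min; less 30 min break → 7 h 58 min
Sun: 10:31–19:39 = 9 h 8 min; less 30 min break → 8 h 38 min
Total worked: 56 h 25 min = 56.42 h.
Threshold 44 h → overtime 12 h 25 min, regular 44 h 0 min.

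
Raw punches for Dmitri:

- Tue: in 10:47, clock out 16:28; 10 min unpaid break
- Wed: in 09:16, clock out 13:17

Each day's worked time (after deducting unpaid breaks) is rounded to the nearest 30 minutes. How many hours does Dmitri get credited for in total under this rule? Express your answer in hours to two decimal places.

Tue: 10:47–16:28 = 5 h 41 min − 10 min = 5 h 31 min → rounds to 5 h 30 min
Wed: 09:16–13:17 = 4 h 1 min → rounds to 4 h 0 min
Total credited: 9 h 30 min.

9.50 hours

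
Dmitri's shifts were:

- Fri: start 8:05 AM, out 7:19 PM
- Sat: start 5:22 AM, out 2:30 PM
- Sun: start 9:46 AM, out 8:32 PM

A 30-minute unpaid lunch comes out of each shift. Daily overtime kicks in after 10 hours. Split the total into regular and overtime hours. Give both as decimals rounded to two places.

Regular 28.63 hours, overtime 1.00 hours

Fri: 8:05 AM–7:19 PM = 11 h 14 min; less 30 min break → 10 h 44 min
Sat: 5:22 AM–2:30 PM = 9 h 8 min; less 30 min break → 8 h 38 min
Sun: 9:46 AM–8:32 PM = 10 h 46 min; less 30 min break → 10 h 16 min
Fri reg 10 h 0 min / OT 0 h 44 min; Sat reg 8 h 38 min / OT 0 h 0 min; Sun reg 10 h 0 min / OT 0 h 16 min.
Totals: regular 28 h 38 min, overtime 1 h 0 min.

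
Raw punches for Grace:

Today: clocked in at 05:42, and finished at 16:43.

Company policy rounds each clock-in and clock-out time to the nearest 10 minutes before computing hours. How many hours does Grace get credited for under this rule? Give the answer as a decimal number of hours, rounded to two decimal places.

Today: in 05:42→05:40, out 16:43→16:40; 11 h 0 min

11.00 hours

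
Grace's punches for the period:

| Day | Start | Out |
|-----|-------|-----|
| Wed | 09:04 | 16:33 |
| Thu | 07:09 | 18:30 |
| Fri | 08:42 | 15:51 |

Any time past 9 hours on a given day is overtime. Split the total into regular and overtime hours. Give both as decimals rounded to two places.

Regular 23.63 hours, overtime 2.35 hours

Wed: 09:04–16:33 = 7 h 29 min
Thu: 07:09–18:30 = 11 h 21 min
Fri: 08:42–15:51 = 7 h 9 min
Wed reg 7 h 29 min / OT 0 h 0 min; Thu reg 9 h 0 min / OT 2 h 21 min; Fri reg 7 h 9 min / OT 0 h 0 min.
Totals: regular 23 h 38 min, overtime 2 h 21 min.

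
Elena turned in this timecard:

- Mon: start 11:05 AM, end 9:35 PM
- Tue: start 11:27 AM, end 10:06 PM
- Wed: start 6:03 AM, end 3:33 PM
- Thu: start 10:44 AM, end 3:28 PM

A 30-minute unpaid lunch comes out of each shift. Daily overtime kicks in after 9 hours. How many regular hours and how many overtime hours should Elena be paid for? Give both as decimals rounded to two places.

Regular 31.23 hours, overtime 2.15 hours

Mon: 11:05 AM–9:35 PM = 10 h 30 min; less 30 min break → 10 h 0 min
Tue: 11:27 AM–10:06 PM = 10 h 39 min; less 30 min break → 10 h 9 min
Wed: 6:03 AM–3:33 PM = 9 h 30 min; less 30 min break → 9 h 0 min
Thu: 10:44 AM–3:28 PM = 4 h 44 min; less 30 min break → 4 h 14 min
Mon reg 9 h 0 min / OT 1 h 0 min; Tue reg 9 h 0 min / OT 1 h 9 min; Wed reg 9 h 0 min / OT 0 h 0 min; Thu reg 4 h 14 min / OT 0 h 0 min.
Totals: regular 31 h 14 min, overtime 2 h 9 min.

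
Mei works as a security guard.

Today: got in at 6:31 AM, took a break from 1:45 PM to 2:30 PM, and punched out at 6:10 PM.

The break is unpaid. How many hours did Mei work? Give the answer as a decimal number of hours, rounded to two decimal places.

10.90 hours

Today: 6:31 AM–6:10 PM = 11 h 39 min; less 45 min break → 10 h 54 min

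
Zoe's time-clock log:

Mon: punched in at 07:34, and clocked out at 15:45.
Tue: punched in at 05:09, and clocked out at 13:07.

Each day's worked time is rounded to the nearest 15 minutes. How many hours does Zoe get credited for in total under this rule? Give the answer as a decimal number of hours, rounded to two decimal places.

16.25 hours

Mon: 07:34–15:45 = 8 h 11 min → rounds to 8 h 15 min
Tue: 05:09–13:07 = 7 h 58 min → rounds to 8 h 0 min
Total credited: 16 h 15 min.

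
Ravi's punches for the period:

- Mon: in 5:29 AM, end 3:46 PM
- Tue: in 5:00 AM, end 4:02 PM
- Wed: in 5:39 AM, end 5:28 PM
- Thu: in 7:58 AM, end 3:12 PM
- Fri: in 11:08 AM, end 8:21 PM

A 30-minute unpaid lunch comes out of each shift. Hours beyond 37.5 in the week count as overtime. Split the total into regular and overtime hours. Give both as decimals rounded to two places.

Regular 37.50 hours, overtime 9.58 hours

Mon: 5:29 AM–3:46 PM = 10 h 17 min; less 30 min break → 9 h 47 min
Tue: 5:00 AM–4:02 PM = 11 h 2 min; less 30 min break → 10 h 32 min
Wed: 5:39 AM–5:28 PM = 11 h 49 min; less 30 min break → 11 h 19 min
Thu: 7:58 AM–3:12 PM = 7 h 14 min; less 30 min break → 6 h 44 min
Fri: 11:08 AM–8:21 PM = 9 h 13 min; less 30 min break → 8 h 43 min
Total worked: 47 h 5 min = 47.08 h.
Threshold 37.5 h → overtime 9 h 35 min, regular 37 h 30 min.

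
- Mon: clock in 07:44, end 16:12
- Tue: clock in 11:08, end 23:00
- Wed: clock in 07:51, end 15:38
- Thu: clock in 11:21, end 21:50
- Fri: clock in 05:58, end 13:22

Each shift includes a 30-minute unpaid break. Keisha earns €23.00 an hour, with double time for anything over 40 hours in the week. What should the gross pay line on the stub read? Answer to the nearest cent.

€1081.00

Mon: 07:44–16:12 = 8 h 28 min; less 30 min break → 7 h 58 min
Tue: 11:08–23:00 = 11 h 52 min; less 30 min break → 11 h 22 min
Wed: 07:51–15:38 = 7 h 47 min; less 30 min break → 7 h 17 min
Thu: 11:21–21:50 = 10 h 29 min; less 30 min break → 9 h 59 min
Fri: 05:58–13:22 = 7 h 24 min; less 30 min break → 6 h 54 min
Total worked: 43 h 30 min = 2610 min.
Regular 40 h 0 min = 2400 min at €23.00/h; overtime 3 h 30 min = 210 min at €46.00/h.
Pay = (2400 × €23.00 + 210 × €46.00) ÷ 60 = €1081.00.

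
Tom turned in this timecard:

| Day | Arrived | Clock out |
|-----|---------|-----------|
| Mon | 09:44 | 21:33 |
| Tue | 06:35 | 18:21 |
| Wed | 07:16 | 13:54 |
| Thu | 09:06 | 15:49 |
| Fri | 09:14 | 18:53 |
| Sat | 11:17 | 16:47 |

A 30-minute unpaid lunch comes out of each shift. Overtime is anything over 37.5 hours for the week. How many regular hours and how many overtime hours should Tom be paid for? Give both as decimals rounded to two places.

Mon: 09:44–21:33 = 11 h 49 min; less 30 min break → 11 h 19 min
Tue: 06:35–18:21 = 11 h 46 min; less 30 min break → 11 h 16 min
Wed: 07:16–13:54 = 6 h 38 min; less 30 min break → 6 h 8 min
Thu: 09:06–15:49 = 6 h 43 min; less 30 min break → 6 h 13 min
Fri: 09:14–18:53 = 9 h 39 min; less 30 min break → 9 h 9 min
Sat: 11:17–16:47 = 5 h 30 min; less 30 min break → 5 h 0 min
Total worked: 49 h 5 min = 49.08 h.
Threshold 37.5 h → overtime 11 h 35 min, regular 37 h 30 min.

Regular 37.50 hours, overtime 11.58 hours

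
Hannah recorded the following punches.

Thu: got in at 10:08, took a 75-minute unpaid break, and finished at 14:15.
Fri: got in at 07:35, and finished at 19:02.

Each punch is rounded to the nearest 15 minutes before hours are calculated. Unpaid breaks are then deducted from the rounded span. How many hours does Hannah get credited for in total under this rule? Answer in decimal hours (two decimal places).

Thu: in 10:08→10:15, out 14:15→14:15; 4 h 0 min − 75 min = 2 h 45 min
Fri: in 07:35→07:30, out 19:02→19:00; 11 h 30 min
Total credited: 14 h 15 min.

14.25 hours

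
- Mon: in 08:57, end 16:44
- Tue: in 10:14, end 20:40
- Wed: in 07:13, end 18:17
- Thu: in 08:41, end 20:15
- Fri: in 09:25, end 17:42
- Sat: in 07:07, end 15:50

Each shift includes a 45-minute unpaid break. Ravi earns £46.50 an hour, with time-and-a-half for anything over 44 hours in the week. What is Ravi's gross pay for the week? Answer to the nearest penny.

£2698.16

Mon: 08:57–16:44 = 7 h 47 min; less 45 min break → 7 h 2 min
Tue: 10:14–20:40 = 10 h 26 min; less 45 min break → 9 h 41 min
Wed: 07:13–18:17 = 11 h 4 min; less 45 min break → 10 h 19 min
Thu: 08:41–20:15 = 11 h 34 min; less 45 min break → 10 h 49 min
Fri: 09:25–17:42 = 8 h 17 min; less 45 min break → 7 h 32 min
Sat: 07:07–15:50 = 8 h 43 min; less 45 min break → 7 h 58 min
Total worked: 53 h 21 min = 3201 min.
Regular 44 h 0 min = 2640 min at £46.50/h; overtime 9 h 21 min = 561 min at £69.75/h.
Pay = (2640 × £46.50 + 561 × £69.75) ÷ 60 = £2698.16.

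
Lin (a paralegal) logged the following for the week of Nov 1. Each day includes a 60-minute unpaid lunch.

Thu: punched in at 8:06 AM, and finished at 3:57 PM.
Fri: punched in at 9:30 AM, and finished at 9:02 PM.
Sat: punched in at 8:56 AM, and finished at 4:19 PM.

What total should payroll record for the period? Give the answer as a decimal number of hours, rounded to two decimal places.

Thu: 8:06 AM–3:57 PM = 7 h 51 min; less 60 min break → 6 h 51 min
Fri: 9:30 AM–9:02 PM = 11 h 32 min; less 60 min break → 10 h 32 min
Sat: 8:56 AM–4:19 PM = 7 h 23 min; less 60 min break → 6 h 23 min
Total: 6 h 51 min + 10 h 32 min + 6 h 23 min = 23 h 46 min.

23.77 hours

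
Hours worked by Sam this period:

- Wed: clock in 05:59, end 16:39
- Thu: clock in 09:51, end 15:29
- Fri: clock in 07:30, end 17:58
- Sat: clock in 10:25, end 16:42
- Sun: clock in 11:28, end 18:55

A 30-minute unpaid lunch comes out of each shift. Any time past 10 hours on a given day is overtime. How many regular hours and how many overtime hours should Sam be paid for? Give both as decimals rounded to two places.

Wed: 05:59–16:39 = 10 h 40 min; less 30 min break → 10 h 10 min
Thu: 09:51–15:29 = 5 h 38 min; less 30 min break → 5 h 8 min
Fri: 07:30–17:58 = 10 h 28 min; less 30 min break → 9 h 58 min
Sat: 10:25–16:42 = 6 h 17 min; less 30 min break → 5 h 47 min
Sun: 11:28–18:55 = 7 h 27 min; less 30 min break → 6 h 57 min
Wed reg 10 h 0 min / OT 0 h 10 min; Thu reg 5 h 8 min / OT 0 h 0 min; Fri reg 9 h 58 min / OT 0 h 0 min; Sat reg 5 h 47 min / OT 0 h 0 min; Sun reg 6 h 57 min / OT 0 h 0 min.
Totals: regular 37 h 50 min, overtime 0 h 10 min.

Regular 37.83 hours, overtime 0.17 hours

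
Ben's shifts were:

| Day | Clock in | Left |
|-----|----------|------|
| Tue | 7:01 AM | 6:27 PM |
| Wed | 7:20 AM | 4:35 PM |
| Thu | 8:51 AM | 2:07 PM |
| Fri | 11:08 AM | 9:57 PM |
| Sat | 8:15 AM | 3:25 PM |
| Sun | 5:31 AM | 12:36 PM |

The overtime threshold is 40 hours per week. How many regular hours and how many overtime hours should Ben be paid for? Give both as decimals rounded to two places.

Tue: 7:01 AM–6:27 PM = 11 h 26 min
Wed: 7:20 AM–4:35 PM = 9 h 15 min
Thu: 8:51 AM–2:07 PM = 5 h 16 min
Fri: 11:08 AM–9:57 PM = 10 h 49 min
Sat: 8:15 AM–3:25 PM = 7 h 10 min
Sun: 5:31 AM–12:36 PM = 7 h 5 min
Total worked: 51 h 1 min = 51.02 h.
Threshold 40 h → overtime 11 h 1 min, regular 40 h 0 min.

Regular 40.00 hours, overtime 11.02 hours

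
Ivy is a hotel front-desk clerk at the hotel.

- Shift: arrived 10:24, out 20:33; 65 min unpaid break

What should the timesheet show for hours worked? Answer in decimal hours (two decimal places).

Shift: 10:24–20:33 = 10 h 9 min; less 65 min break → 9 h 4 min

9.07 hours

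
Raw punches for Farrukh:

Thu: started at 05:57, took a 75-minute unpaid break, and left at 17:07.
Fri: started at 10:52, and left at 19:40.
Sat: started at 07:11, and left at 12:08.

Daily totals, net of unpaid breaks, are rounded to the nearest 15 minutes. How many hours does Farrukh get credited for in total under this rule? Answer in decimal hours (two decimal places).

23.75 hours

Thu: 05:57–17:07 = 11 h 10 min − 75 min = 9 h 55 min → rounds to 10 h 0 min
Fri: 10:52–19:40 = 8 h 48 min → rounds to 8 h 45 min
Sat: 07:11–12:08 = 4 h 57 min → rounds to 5 h 0 min
Total credited: 23 h 45 min.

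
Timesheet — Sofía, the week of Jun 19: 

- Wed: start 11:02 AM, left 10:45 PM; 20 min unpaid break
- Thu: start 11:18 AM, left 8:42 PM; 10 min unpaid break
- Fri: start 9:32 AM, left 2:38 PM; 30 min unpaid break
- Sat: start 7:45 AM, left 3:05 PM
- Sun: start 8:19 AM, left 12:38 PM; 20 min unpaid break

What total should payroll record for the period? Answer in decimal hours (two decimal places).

36.53 hours

Wed: 11:02 AM–10:45 PM = 11 h 43 min; less 20 min break → 11 h 23 min
Thu: 11:18 AM–8:42 PM = 9 h 24 min; less 10 min break → 9 h 14 min
Fri: 9:32 AM–2:38 PM = 5 h 6 min; less 30 min break → 4 h 36 min
Sat: 7:45 AM–3:05 PM = 7 h 20 min
Sun: 8:19 AM–12:38 PM = 4 h 19 min; less 20 min break → 3 h 59 min
Total: 11 h 23 min + 9 h 14 min + 4 h 36 min + 7 h 20 min + 3 h 59 min = 36 h 32 min.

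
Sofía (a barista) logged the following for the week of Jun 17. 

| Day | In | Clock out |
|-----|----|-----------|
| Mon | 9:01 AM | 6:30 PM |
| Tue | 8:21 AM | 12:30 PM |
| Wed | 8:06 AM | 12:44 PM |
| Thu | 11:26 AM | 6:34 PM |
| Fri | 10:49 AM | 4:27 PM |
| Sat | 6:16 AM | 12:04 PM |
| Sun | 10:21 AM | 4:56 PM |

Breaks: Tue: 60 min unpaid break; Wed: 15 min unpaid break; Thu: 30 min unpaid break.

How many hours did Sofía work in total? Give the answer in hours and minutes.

41 h 40 min

Mon: 9:01 AM–6:30 PM = 9 h 29 min
Tue: 8:21 AM–12:30 PM = 4 h 9 min; less 60 min break → 3 h 9 min
Wed: 8:06 AM–12:44 PM = 4 h 38 min; less 15 min break → 4 h 23 min
Thu: 11:26 AM–6:34 PM = 7 h 8 min; less 30 min break → 6 h 38 min
Fri: 10:49 AM–4:27 PM = 5 h 38 min
Sat: 6:16 AM–12:04 PM = 5 h 48 min
Sun: 10:21 AM–4:56 PM = 6 h 35 min
Total: 9 h 29 min + 3 h 9 min + 4 h 23 min + 6 h 38 min + 5 h 38 min + 5 h 48 min + 6 h 35 min = 41 h 40 min.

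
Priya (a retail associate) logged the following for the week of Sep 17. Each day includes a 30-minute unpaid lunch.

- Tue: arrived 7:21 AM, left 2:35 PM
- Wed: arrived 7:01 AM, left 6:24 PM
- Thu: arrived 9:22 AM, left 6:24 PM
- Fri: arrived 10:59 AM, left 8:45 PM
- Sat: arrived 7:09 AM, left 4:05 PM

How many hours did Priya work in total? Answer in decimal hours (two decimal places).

43.85 hours

Tue: 7:21 AM–2:35 PM = 7 h 14 min; less 30 min break → 6 h 44 min
Wed: 7:01 AM–6:24 PM = 11 h 23 min; less 30 min break → 10 h 53 min
Thu: 9:22 AM–6:24 PM = 9 h 2 min; less 30 min break → 8 h 32 min
Fri: 10:59 AM–8:45 PM = 9 h 46 min; less 30 min break → 9 h 16 min
Sat: 7:09 AM–4:05 PM = 8 h 56 min; less 30 min break → 8 h 26 min
Total: 6 h 44 min + 10 h 53 min + 8 h 32 min + 9 h 16 min + 8 h 26 min = 43 h 51 min.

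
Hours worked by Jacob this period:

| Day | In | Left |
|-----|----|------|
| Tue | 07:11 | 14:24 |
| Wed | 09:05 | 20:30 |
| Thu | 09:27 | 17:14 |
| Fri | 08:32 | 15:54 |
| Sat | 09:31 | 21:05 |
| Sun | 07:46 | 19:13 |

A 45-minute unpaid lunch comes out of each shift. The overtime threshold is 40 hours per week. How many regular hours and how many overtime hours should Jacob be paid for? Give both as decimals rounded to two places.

Tue: 07:11–14:24 = 7 h 13 min; less 45 min break → 6 h 28 min
Wed: 09:05–20:30 = 11 h 25 min; less 45 min break → 10 h 40 min
Thu: 09:27–17:14 = 7 h 47 min; less 45 min break → 7 h 2 min
Fri: 08:32–15:54 = 7 h 22 min; less 45 min break → 6 h 37 min
Sat: 09:31–21:05 = 11 h 34 min; less 45 min break → 10 h 49 min
Sun: 07:46–19:13 = 11 h 27 min; less 45 min break → 10 h 42 min
Total worked: 52 h 18 min = 52.30 h.
Threshold 40 h → overtime 12 h 18 min, regular 40 h 0 min.

Regular 40.00 hours, overtime 12.30 hours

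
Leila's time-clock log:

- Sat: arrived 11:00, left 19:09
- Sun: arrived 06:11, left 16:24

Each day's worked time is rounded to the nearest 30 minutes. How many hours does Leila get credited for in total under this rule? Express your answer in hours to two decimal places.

Sat: 11:00–19:09 = 8 h 9 min → rounds to 8 h 0 min
Sun: 06:11–16:24 = 10 h 13 min → rounds to 10 h 0 min
Total credited: 18 h 0 min.

18.00 hours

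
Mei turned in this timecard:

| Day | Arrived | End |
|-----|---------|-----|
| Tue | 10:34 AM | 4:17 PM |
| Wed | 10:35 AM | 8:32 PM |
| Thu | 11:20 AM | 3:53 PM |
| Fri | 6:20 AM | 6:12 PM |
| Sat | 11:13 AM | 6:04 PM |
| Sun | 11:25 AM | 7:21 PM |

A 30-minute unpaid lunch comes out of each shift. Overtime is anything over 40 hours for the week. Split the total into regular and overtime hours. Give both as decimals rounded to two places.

Regular 40.00 hours, overtime 3.87 hours

Tue: 10:34 AM–4:17 PM = 5 h 43 min; less 30 min break → 5 h 13 min
Wed: 10:35 AM–8:32 PM = 9 h 57 min; less 30 min break → 9 h 27 min
Thu: 11:20 AM–3:53 PM = 4 h 33 min; less 30 min break → 4 h 3 min
Fri: 6:20 AM–6:12 PM = 11 h 52 min; less 30 min break → 11 h 22 min
Sat: 11:13 AM–6:04 PM = 6 h 51 min; less 30 min break → 6 h 21 min
Sun: 11:25 AM–7:21 PM = 7 h 56 min; less 30 min break → 7 h 26 min
Total worked: 43 h 52 min = 43.87 h.
Threshold 40 h → overtime 3 h 52 min, regular 40 h 0 min.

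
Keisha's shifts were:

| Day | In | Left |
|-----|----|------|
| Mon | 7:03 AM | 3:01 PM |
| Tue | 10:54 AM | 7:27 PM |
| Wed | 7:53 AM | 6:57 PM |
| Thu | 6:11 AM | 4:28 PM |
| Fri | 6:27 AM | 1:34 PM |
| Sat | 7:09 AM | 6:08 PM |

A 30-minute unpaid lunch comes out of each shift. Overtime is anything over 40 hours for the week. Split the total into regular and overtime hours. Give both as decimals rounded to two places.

Regular 40.00 hours, overtime 12.97 hours

Mon: 7:03 AM–3:01 PM = 7 h 58 min; less 30 min break → 7 h 28 min
Tue: 10:54 AM–7:27 PM = 8 h 33 min; less 30 min break → 8 h 3 min
Wed: 7:53 AM–6:57 PM = 11 h 4 min; less 30 min break → 10 h 34 min
Thu: 6:11 AM–4:28 PM = 10 h 17 min; less 30 min break → 9 h 47 min
Fri: 6:27 AM–1:34 PM = 7 h 7 min; less 30 min break → 6 h 37 min
Sat: 7:09 AM–6:08 PM = 10 h 59 min; less 30 min break → 10 h 29 min
Total worked: 52 h 58 min = 52.97 h.
Threshold 40 h → overtime 12 h 58 min, regular 40 h 0 min.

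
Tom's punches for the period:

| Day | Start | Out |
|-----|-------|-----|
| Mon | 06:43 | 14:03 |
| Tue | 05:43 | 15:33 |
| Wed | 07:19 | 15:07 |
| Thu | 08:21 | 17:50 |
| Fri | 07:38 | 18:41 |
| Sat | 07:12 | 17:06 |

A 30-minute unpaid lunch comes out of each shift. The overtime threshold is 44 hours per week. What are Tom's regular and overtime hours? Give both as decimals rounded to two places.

Mon: 06:43–14:03 = 7 h 20 min; less 30 min break → 6 h 50 min
Tue: 05:43–15:33 = 9 h 50 min; less 30 min break → 9 h 20 min
Wed: 07:19–15:07 = 7 h 48 min; less 30 min break → 7 h 18 min
Thu: 08:21–17:50 = 9 h 29 min; less 30 min break → 8 h 59 min
Fri: 07:38–18:41 = 11 h 3 min; less 30 min break → 10 h 33 min
Sat: 07:12–17:06 = 9 h 54 min; less 30 min break → 9 h 24 min
Total worked: 52 h 24 min = 52.40 h.
Threshold 44 h → overtime 8 h 24 min, regular 44 h 0 min.

Regular 44.00 hours, overtime 8.40 hours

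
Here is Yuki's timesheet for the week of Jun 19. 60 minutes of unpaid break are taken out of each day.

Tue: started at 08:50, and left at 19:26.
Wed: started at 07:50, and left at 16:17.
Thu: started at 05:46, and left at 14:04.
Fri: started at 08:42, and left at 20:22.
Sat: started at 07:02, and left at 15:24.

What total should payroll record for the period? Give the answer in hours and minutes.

42 h 23 min

Tue: 08:50–19:26 = 10 h 36 min; less 60 min break → 9 h 36 min
Wed: 07:50–16:17 = 8 h 27 min; less 60 min break → 7 h 27 min
Thu: 05:46–14:04 = 8 h 18 min; less 60 min break → 7 h 18 min
Fri: 08:42–20:22 = 11 h 40 min; less 60 min break → 10 h 40 min
Sat: 07:02–15:24 = 8 h 22 min; less 60 min break → 7 h 22 min
Total: 9 h 36 min + 7 h 27 min + 7 h 18 min + 10 h 40 min + 7 h 22 min = 42 h 23 min.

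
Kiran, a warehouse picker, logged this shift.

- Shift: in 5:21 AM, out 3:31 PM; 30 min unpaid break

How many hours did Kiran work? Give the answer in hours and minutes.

Shift: 5:21 AM–3:31 PM = 10 h 10 min; less 30 min break → 9 h 40 min

9 h 40 min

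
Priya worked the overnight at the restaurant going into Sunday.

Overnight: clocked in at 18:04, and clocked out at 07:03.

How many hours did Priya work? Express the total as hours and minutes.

12 h 59 min

Overnight: 18:04 → midnight = 5 h 56 min; midnight → 07:03 = 7 h 3 min; span 12 h 59 min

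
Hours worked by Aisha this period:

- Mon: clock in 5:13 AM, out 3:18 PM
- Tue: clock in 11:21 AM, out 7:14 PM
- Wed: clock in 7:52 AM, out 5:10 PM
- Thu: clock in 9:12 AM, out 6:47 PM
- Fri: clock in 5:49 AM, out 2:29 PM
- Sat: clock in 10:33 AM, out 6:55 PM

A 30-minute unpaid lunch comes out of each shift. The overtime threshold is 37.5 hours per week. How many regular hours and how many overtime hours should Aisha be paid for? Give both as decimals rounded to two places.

Mon: 5:13 AM–3:18 PM = 10 h 5 min; less 30 min break → 9 h 35 min
Tue: 11:21 AM–7:14 PM = 7 h 53 min; less 30 min break → 7 h 23 min
Wed: 7:52 AM–5:10 PM = 9 h 18 min; less 30 min break → 8 h 48 min
Thu: 9:12 AM–6:47 PM = 9 h 35 min; less 30 min break → 9 h 5 min
Fri: 5:49 AM–2:29 PM = 8 h 40 min; less 30 min break → 8 h 10 min
Sat: 10:33 AM–6:55 PM = 8 h 22 min; less 30 min break → 7 h 52 min
Total worked: 50 h 53 min = 50.88 h.
Threshold 37.5 h → overtime 13 h 23 min, regular 37 h 30 min.

Regular 37.50 hours, overtime 13.38 hours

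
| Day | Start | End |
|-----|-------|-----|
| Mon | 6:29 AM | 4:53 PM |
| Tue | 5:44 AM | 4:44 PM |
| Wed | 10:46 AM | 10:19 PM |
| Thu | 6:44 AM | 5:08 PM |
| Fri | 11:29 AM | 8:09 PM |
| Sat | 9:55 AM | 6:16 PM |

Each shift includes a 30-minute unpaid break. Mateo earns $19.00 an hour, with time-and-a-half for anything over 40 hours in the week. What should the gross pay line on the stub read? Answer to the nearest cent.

Mon: 6:29 AM–4:53 PM = 10 h 24 min; less 30 min break → 9 h 54 min
Tue: 5:44 AM–4:44 PM = 11 h 0 min; less 30 min break → 10 h 30 min
Wed: 10:46 AM–10:19 PM = 11 h 33 min; less 30 min break → 11 h 3 min
Thu: 6:44 AM–5:08 PM = 10 h 24 min; less 30 min break → 9 h 54 min
Fri: 11:29 AM–8:09 PM = 8 h 40 min; less 30 min break → 8 h 10 min
Sat: 9:55 AM–6:16 PM = 8 h 21 min; less 30 min break → 7 h 51 min
Total worked: 57 h 22 min = 3442 min.
Regular 40 h 0 min = 2400 min at $19.00/h; overtime 17 h 22 min = 1042 min at $28.50/h.
Pay = (2400 × $19.00 + 1042 × $28.50) ÷ 60 = $1254.95.

$1254.95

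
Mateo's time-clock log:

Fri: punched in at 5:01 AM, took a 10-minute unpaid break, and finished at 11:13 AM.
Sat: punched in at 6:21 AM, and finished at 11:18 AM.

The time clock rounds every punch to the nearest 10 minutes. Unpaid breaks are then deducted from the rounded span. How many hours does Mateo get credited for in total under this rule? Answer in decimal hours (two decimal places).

11.00 hours

Fri: in 5:01 AM→5:00 AM, out 11:13 AM→11:10 AM; 6 h 10 min − 10 min = 6 h 0 min
Sat: in 6:21 AM→6:20 AM, out 11:18 AM→11:20 AM; 5 h 0 min
Total credited: 11 h 0 min.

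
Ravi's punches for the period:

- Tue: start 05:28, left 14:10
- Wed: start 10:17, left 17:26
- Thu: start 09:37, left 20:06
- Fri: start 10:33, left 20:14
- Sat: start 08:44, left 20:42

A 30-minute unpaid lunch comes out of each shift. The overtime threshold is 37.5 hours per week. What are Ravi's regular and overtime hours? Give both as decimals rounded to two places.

Tue: 05:28–14:10 = 8 h 42 min; less 30 min break → 8 h 12 min
Wed: 10:17–17:26 = 7 h 9 min; less 30 min break → 6 h 39 min
Thu: 09:37–20:06 = 10 h 29 min; less 30 min break → 9 h 59 min
Fri: 10:33–20:14 = 9 h 41 min; less 30 min break → 9 h 11 min
Sat: 08:44–20:42 = 11 h 58 min; less 30 min break → 11 h 28 min
Total worked: 45 h 29 min = 45.48 h.
Threshold 37.5 h → overtime 7 h 59 min, regular 37 h 30 min.

Regular 37.50 hours, overtime 7.98 hours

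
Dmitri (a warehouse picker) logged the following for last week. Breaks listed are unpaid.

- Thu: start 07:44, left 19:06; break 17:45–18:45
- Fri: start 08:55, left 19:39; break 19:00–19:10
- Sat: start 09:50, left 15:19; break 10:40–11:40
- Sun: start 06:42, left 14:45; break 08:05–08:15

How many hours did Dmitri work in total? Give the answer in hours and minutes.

Thu: 07:44–19:06 = 11 h 22 min; less 60 min break → 10 h 22 min
Fri: 08:55–19:39 = 10 h 44 min; less 10 min break → 10 h 34 min
Sat: 09:50–15:19 = 5 h 29 min; less 60 min break → 4 h 29 min
Sun: 06:42–14:45 = 8 h 3 min; less 10 min break → 7 h 53 min
Total: 10 h 22 min + 10 h 34 min + 4 h 29 min + 7 h 53 min = 33 h 18 min.

33 h 18 min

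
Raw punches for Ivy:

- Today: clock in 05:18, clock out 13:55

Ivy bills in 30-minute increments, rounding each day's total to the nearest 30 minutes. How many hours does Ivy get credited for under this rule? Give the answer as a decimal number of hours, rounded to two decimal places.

8.50 hours

Today: 05:18–13:55 = 8 h 37 min → rounds to 8 h 30 min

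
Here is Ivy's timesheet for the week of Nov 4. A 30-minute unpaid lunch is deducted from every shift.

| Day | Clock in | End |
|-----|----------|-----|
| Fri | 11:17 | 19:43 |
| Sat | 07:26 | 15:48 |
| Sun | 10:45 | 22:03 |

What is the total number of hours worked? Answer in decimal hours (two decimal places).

26.60 hours

Fri: 11:17–19:43 = 8 h 26 min; less 30 min break → 7 h 56 min
Sat: 07:26–15:48 = 8 h 22 min; less 30 min break → 7 h 52 min
Sun: 10:45–22:03 = 11 h 18 min; less 30 min break → 10 h 48 min
Total: 7 h 56 min + 7 h 52 min + 10 h 48 min = 26 h 36 min.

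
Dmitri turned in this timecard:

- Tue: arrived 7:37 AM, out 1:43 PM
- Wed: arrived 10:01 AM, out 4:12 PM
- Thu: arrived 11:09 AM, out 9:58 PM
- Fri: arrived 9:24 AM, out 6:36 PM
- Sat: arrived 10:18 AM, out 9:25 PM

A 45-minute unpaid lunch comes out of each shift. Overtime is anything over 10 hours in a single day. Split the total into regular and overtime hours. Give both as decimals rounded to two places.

Regular 39.23 hours, overtime 0.43 hours

Tue: 7:37 AM–1:43 PM = 6 h 6 min; less 45 min break → 5 h 21 min
Wed: 10:01 AM–4:12 PM = 6 h 11 min; less 45 min break → 5 h 26 min
Thu: 11:09 AM–9:58 PM = 10 h 49 min; less 45 min break → 10 h 4 min
Fri: 9:24 AM–6:36 PM = 9 h 12 min; less 45 min break → 8 h 27 min
Sat: 10:18 AM–9:25 PM = 11 h 7 min; less 45 min break → 10 h 22 min
Tue reg 5 h 21 min / OT 0 h 0 min; Wed reg 5 h 26 min / OT 0 h 0 min; Thu reg 10 h 0 min / OT 0 h 4 min; Fri reg 8 h 27 min / OT 0 h 0 min; Sat reg 10 h 0 min / OT 0 h 22 min.
Totals: regular 39 h 14 min, overtime 0 h 26 min.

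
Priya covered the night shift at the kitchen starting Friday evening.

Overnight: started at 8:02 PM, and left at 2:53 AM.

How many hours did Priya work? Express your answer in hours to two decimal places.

6.85 hours

Overnight: 8:02 PM → midnight = 3 h 58 min; midnight → 2:53 AM = 2 h 53 min; span 6 h 51 min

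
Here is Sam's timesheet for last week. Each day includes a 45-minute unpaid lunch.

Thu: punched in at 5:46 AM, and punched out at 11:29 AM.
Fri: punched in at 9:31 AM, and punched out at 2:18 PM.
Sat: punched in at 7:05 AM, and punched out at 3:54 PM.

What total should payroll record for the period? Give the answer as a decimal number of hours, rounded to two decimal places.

17.07 hours

Thu: 5:46 AM–11:29 AM = 5 h 43 min; less 45 min break → 4 h 58 min
Fri: 9:31 AM–2:18 PM = 4 h 47 min; less 45 min break → 4 h 2 min
Sat: 7:05 AM–3:54 PM = 8 h 49 min; less 45 min break → 8 h 4 min
Total: 4 h 58 min + 4 h 2 min + 8 h 4 min = 17 h 4 min.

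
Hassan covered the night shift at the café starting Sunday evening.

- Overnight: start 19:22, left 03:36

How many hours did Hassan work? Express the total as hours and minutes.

Overnight: 19:22 → midnight = 4 h 38 min; midnight → 03:36 = 3 h 36 min; span 8 h 14 min

8 h 14 min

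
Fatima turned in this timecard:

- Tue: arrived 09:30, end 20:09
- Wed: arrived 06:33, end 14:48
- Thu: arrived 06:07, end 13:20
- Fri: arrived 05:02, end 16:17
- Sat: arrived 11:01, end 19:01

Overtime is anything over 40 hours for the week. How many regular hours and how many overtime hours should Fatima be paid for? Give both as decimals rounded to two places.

Regular 40.00 hours, overtime 5.37 hours

Tue: 09:30–20:09 = 10 h 39 min
Wed: 06:33–14:48 = 8 h 15 min
Thu: 06:07–13:20 = 7 h 13 min
Fri: 05:02–16:17 = 11 h 15 min
Sat: 11:01–19:01 = 8 h 0 min
Total worked: 45 h 22 min = 45.37 h.
Threshold 40 h → overtime 5 h 22 min, regular 40 h 0 min.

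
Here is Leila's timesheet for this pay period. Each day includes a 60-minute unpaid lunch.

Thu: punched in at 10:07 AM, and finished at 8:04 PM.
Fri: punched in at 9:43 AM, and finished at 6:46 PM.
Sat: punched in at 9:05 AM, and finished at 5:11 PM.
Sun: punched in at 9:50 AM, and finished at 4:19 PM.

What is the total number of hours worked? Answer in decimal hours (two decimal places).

Thu: 10:07 AM–8:04 PM = 9 h 57 min; less 60 min break → 8 h 57 min
Fri: 9:43 AM–6:46 PM = 9 h 3 min; less 60 min break → 8 h 3 min
Sat: 9:05 AM–5:11 PM = 8 h 6 min; less 60 min break → 7 h 6 min
Sun: 9:50 AM–4:19 PM = 6 h 29 min; less 60 min break → 5 h 29 min
Total: 8 h 57 min + 8 h 3 min + 7 h 6 min + 5 h 29 min = 29 h 35 min.

29.58 hours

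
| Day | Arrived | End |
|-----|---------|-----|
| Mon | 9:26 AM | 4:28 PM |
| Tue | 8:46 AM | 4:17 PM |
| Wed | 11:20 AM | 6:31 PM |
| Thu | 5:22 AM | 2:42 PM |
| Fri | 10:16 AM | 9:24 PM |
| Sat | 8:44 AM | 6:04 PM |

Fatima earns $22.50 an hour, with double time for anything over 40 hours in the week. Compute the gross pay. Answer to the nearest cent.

Mon: 9:26 AM–4:28 PM = 7 h 2 min
Tue: 8:46 AM–4:17 PM = 7 h 31 min
Wed: 11:20 AM–6:31 PM = 7 h 11 min
Thu: 5:22 AM–2:42 PM = 9 h 20 min
Fri: 10:16 AM–9:24 PM = 11 h 8 min
Sat: 8:44 AM–6:04 PM = 9 h 20 min
Total worked: 51 h 32 min = 3092 min.
Regular 40 h 0 min = 2400 min at $22.50/h; overtime 11 h 32 min = 692 min at $45.00/h.
Pay = (2400 × $22.50 + 692 × $45.00) ÷ 60 = $1419.00.

$1419.00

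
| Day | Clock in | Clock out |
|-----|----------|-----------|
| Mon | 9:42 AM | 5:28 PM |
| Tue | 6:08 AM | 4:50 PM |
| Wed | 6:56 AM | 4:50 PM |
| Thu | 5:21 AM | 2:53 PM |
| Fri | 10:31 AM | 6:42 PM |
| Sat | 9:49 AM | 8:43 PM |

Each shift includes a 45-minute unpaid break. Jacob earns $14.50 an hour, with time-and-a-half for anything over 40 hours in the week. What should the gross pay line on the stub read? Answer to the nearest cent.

Mon: 9:42 AM–5:28 PM = 7 h 46 min; less 45 min break → 7 h 1 min
Tue: 6:08 AM–4:50 PM = 10 h 42 min; less 45 min break → 9 h 57 min
Wed: 6:56 AM–4:50 PM = 9 h 54 min; less 45 min break → 9 h 9 min
Thu: 5:21 AM–2:53 PM = 9 h 32 min; less 45 min break → 8 h 47 min
Fri: 10:31 AM–6:42 PM = 8 h 11 min; less 45 min break → 7 h 26 min
Sat: 9:49 AM–8:43 PM = 10 h 54 min; less 45 min break → 10 h 9 min
Total worked: 52 h 29 min = 3149 min.
Regular 40 h 0 min = 2400 min at $14.50/h; overtime 12 h 29 min = 749 min at $21.75/h.
Pay = (2400 × $14.50 + 749 × $21.75) ÷ 60 = $851.51.

$851.51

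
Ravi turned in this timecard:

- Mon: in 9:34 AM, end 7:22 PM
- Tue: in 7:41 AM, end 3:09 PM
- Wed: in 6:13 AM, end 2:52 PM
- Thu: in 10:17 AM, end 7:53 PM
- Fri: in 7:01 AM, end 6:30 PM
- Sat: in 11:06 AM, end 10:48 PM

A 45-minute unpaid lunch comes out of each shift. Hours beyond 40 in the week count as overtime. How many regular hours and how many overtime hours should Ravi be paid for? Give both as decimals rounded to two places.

Regular 40.00 hours, overtime 14.20 hours

Mon: 9:34 AM–7:22 PM = 9 h 48 min; less 45 min break → 9 h 3 min
Tue: 7:41 AM–3:09 PM = 7 h 28 min; less 45 min break → 6 h 43 min
Wed: 6:13 AM–2:52 PM = 8 h 39 min; less 45 min break → 7 h 54 min
Thu: 10:17 AM–7:53 PM = 9 h 36 min; less 45 min break → 8 h 51 min
Fri: 7:01 AM–6:30 PM = 11 h 29 min; less 45 min break → 10 h 44 min
Sat: 11:06 AM–10:48 PM = 11 h 42 min; less 45 min break → 10 h 57 min
Total worked: 54 h 12 min = 54.20 h.
Threshold 40 h → overtime 14 h 12 min, regular 40 h 0 min.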